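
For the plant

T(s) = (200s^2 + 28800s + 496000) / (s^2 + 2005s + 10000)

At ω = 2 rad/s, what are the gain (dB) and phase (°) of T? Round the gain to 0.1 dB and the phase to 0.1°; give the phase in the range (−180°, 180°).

33.3 dB, -15.2°

Substitute s = j2:
Numerator: 200(j2)^2 + 28800(j2) + 496000 = 495200 + j57600
Denominator: (j2)^2 + 2005(j2) + 10000 = 9996 + j4010
|N| = √(495200² + 57600²) ≈ 4.9854e+05, ∠N ≈ 6.63°
|D| = √(9996² + 4010²) ≈ 10770, ∠D ≈ 21.86°
|T| = 4.9854e+05 / 10770 ≈ 46.29
Gain = 20 log₁₀(46.29) ≈ 33.31 dB
∠T = 6.63° − 21.86° = -15.23°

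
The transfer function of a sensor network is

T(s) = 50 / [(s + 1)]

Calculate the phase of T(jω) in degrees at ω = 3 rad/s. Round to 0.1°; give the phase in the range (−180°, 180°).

-71.6°

At ω = 3 rad/s:
pole (1 + j3·1) = 1 + j3 → |·| ≈ 3.1623, ∠ ≈ 71.57°
∠T = (0°) − (71.57°) = -71.57°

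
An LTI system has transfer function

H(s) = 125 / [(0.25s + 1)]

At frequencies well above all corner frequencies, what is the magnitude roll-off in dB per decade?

-20 dB/decade

Each pole contributes −20 dB/decade at high frequency; each zero contributes +20 dB/decade.
Net: 0 zero(s) − 1 pole(s) → -20 dB/decade.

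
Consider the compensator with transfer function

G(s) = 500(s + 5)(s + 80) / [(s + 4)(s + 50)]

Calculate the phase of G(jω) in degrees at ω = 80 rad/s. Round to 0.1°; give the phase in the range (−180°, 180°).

At s = jω = j80:
zero (s+5): 5 + j80 → |·| = √(5²+80²) = √6425 ≈ 80.156, ∠ = arctan(80/5) ≈ 86.42°
zero (s+80): 80 + j80 → |·| = √(80²+80²) = √12800 ≈ 113.14, ∠ = arctan(80/80) ≈ 45.00°
pole (s+4): 4 + j80 → |·| = √(4²+80²) = √6416 ≈ 80.1, ∠ = arctan(80/4) ≈ 87.14°
pole (s+50): 50 + j80 → |·| = √(50²+80²) = √8900 ≈ 94.34, ∠ = arctan(80/50) ≈ 57.99°
∠G = 131.42° − 145.13° = -13.71°

-13.7°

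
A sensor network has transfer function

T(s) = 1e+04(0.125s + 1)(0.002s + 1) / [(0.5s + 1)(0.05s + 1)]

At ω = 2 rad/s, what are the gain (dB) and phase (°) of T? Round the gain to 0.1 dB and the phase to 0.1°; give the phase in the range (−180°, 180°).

At ω = 2 rad/s:
zero (1 + j2·0.125) = 1 + j0.25 → |·| ≈ 1.0308, ∠ ≈ 14.04°
zero (1 + j2·0.002) = 1 + j0.004 → |·| ≈ 1, ∠ ≈ 0.23°
pole (1 + j2·0.5) = 1 + j1 → |·| ≈ 1.4142, ∠ ≈ 45.00°
pole (1 + j2·0.05) = 1 + j0.1 → |·| ≈ 1.005, ∠ ≈ 5.71°
|T| = 1e+04 · 1.0308 · 1 / (1.4142 · 1.005) ≈ 7252.7
Gain = 20 log₁₀(7252.7) ≈ 77.21 dB
∠T = (14.04° + 0.23°) − (45.00° + 5.71°) = -36.44°

77.2 dB, -36.4°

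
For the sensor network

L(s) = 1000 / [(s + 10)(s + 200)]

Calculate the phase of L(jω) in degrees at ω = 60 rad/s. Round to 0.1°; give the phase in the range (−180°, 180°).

At s = jω = j60:
pole (s+10): 10 + j60 → |·| = √(10²+60²) = √3700 ≈ 60.828, ∠ = arctan(60/10) ≈ 80.54°
pole (s+200): 200 + j60 → |·| = √(200²+60²) = √43600 ≈ 208.81, ∠ = arctan(60/200) ≈ 16.70°
∠L = 0.00° − 97.24° = -97.24°

-97.2°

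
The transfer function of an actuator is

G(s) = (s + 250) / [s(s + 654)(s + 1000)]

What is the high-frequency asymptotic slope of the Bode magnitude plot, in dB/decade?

-40 dB/decade

Each pole contributes −20 dB/decade at high frequency; each zero contributes +20 dB/decade.
Net: 1 zero(s) − 3 pole(s) → -40 dB/decade.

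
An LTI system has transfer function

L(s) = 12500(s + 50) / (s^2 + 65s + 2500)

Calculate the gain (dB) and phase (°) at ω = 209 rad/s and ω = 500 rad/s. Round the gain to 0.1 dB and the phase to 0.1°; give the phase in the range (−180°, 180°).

ω = 209: 35.8 dB, -85.2°; ω = 500: 28.0 dB, -88.2°

At s = jω = j209:
zero (s+50): 50 + j209 → |·| = √(50²+209²) = √46181 ≈ 214.9, ∠ = arctan(209/50) ≈ 76.55°
quadratic: (j209)² + 65·j209 + 2500 = -41181 + j13585 → |·| ≈ 43364, ∠ ≈ 161.74°
|L| = 12500 · 214.9 / 43364 ≈ 61.947
Gain = 20 log₁₀(61.947) ≈ 35.84 dB
∠L = 76.55° − 161.74° = -85.19°

At s = jω = j500:
zero (s+50): 50 + j500 → |·| = √(50²+500²) = √252500 ≈ 502.49, ∠ = arctan(500/50) ≈ 84.29°
quadratic: (j500)² + 65·j500 + 2500 = -247500 + j32500 → |·| ≈ 2.4962e+05, ∠ ≈ 172.52°
|L| = 12500 · 502.49 / 2.4962e+05 ≈ 25.163
Gain = 20 log₁₀(25.163) ≈ 28.02 dB
∠L = 84.29° − 172.52° = -88.23°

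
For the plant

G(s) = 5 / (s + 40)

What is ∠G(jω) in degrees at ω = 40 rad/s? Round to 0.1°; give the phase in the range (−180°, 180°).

At s = jω = j40:
pole (s+40): 40 + j40 → |·| = √(40²+40²) = √3200 ≈ 56.569, ∠ = arctan(40/40) ≈ 45.00°
∠G = 0.00° − 45.00° = -45.00°

-45.0°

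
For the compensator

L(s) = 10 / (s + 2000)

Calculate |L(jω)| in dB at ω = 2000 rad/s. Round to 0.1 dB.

At s = jω = j2000:
pole (s+2000): 2000 + j2000 → |·| = √(2000²+2000²) = √8000000 ≈ 2828.4, ∠ = arctan(2000/2000) ≈ 45.00°
|L| = 10 / 2828.4 ≈ 0.0035356
Gain = 20 log₁₀(0.0035356) ≈ -49.03 dB

-49.0 dB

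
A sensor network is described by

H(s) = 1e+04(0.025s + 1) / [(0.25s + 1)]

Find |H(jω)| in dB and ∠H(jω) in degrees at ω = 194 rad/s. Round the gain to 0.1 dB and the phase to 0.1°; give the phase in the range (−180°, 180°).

60.2 dB, -10.5°

At ω = 194 rad/s:
zero (1 + j194·0.025) = 1 + j4.85 → |·| ≈ 4.952, ∠ ≈ 78.35°
pole (1 + j194·0.25) = 1 + j48.5 → |·| ≈ 48.51, ∠ ≈ 88.82°
|H| = 1e+04 · 4.952 / (48.51) ≈ 1020.8
Gain = 20 log₁₀(1020.8) ≈ 60.18 dB
∠H = (78.35°) − (88.82°) = -10.47°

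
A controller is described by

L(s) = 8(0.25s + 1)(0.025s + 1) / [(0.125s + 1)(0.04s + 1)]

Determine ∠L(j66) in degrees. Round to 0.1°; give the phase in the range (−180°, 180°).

At ω = 66 rad/s:
zero (1 + j66·0.25) = 1 + j16.5 → |·| ≈ 16.53, ∠ ≈ 86.53°
zero (1 + j66·0.025) = 1 + j1.65 → |·| ≈ 1.9294, ∠ ≈ 58.78°
pole (1 + j66·0.125) = 1 + j8.25 → |·| ≈ 8.3104, ∠ ≈ 83.09°
pole (1 + j66·0.04) = 1 + j2.64 → |·| ≈ 2.823, ∠ ≈ 69.25°
∠L = (86.53° + 58.78°) − (83.09° + 69.25°) = -7.03°

-7.0°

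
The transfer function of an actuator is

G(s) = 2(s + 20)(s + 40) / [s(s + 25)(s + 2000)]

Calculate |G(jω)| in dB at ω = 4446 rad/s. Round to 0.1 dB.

-67.7 dB

At s = jω = j4446:
zero (s+20): 20 + j4446 → |·| = √(20²+4446²) = √19767316 ≈ 4446, ∠ = arctan(4446/20) ≈ 89.74°
zero (s+40): 40 + j4446 → |·| = √(40²+4446²) = √19768516 ≈ 4446.2, ∠ = arctan(4446/40) ≈ 89.48°
pole (s+25): 25 + j4446 → |·| = √(25²+4446²) = √19767541 ≈ 4446.1, ∠ = arctan(4446/25) ≈ 89.68°
pole (s+2000): 2000 + j4446 → |·| = √(2000²+4446²) = √23766916 ≈ 4875.1, ∠ = arctan(4446/2000) ≈ 65.78°
pole at origin: |s| = 4446, ∠ = 90.00° (in denominator)
|G| = 2 · 1.9768e+07 / 9.6368e+10 ≈ 0.00041026
Gain = 20 log₁₀(0.00041026) ≈ -67.74 dB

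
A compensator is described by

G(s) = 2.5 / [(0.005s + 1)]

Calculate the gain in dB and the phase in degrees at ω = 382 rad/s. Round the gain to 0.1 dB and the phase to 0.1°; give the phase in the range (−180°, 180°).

At ω = 382 rad/s:
pole (1 + j382·0.005) = 1 + j1.91 → |·| ≈ 2.1559, ∠ ≈ 62.37°
|G| = 2.5 · 1 / (2.1559) ≈ 1.1596
Gain = 20 log₁₀(1.1596) ≈ 1.29 dB
∠G = (0°) − (62.37°) = -62.37°

1.3 dB, -62.4°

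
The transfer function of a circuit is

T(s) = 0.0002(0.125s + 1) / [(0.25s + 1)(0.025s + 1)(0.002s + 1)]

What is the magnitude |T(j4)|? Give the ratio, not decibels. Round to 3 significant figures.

0.000157

At ω = 4 rad/s:
zero (1 + j4·0.125) = 1 + j0.5 → |·| ≈ 1.118, ∠ ≈ 26.57°
pole (1 + j4·0.25) = 1 + j1 → |·| ≈ 1.4142, ∠ ≈ 45.00°
pole (1 + j4·0.025) = 1 + j0.1 → |·| ≈ 1.005, ∠ ≈ 5.71°
pole (1 + j4·0.002) = 1 + j0.008 → |·| ≈ 1, ∠ ≈ 0.46°
|T| = 0.0002 · 1.118 / (1.4142 · 1.005 · 1) ≈ 0.00015732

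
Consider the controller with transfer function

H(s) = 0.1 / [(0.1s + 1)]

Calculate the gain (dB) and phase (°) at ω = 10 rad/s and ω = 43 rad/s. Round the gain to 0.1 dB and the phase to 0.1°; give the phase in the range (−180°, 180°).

At ω = 10 rad/s:
pole (1 + j10·0.1) = 1 + j1 → |·| ≈ 1.4142, ∠ ≈ 45.00°
|H| = 0.1 · 1 / (1.4142) ≈ 0.070711
Gain = 20 log₁₀(0.070711) ≈ -23.01 dB
∠H = (0°) − (45.00°) = -45.00°

At ω = 43 rad/s:
pole (1 + j43·0.1) = 1 + j4.3 → |·| ≈ 4.4147, ∠ ≈ 76.91°
|H| = 0.1 · 1 / (4.4147) ≈ 0.022652
Gain = 20 log₁₀(0.022652) ≈ -32.90 dB
∠H = (0°) − (76.91°) = -76.91°

ω = 10: -23.0 dB, -45.0°; ω = 43: -32.9 dB, -76.9°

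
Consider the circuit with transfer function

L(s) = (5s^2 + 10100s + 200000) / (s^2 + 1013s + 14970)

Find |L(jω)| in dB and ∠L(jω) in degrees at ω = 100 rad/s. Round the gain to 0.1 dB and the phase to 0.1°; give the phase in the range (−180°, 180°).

Substitute s = j100:
Numerator: 5(j100)^2 + 10100(j100) + 200000 = 150000 + j1010000
Denominator: (j100)^2 + 1013(j100) + 14970 = 4970 + j101300
|N| = √(150000² + 1010000²) ≈ 1.0211e+06, ∠N ≈ 81.55°
|D| = √(4970² + 101300²) ≈ 1.0142e+05, ∠D ≈ 87.19°
|L| = 1.0211e+06 / 1.0142e+05 ≈ 10.068
Gain = 20 log₁₀(10.068) ≈ 20.06 dB
∠L = 81.55° − 87.19° = -5.64°

20.1 dB, -5.6°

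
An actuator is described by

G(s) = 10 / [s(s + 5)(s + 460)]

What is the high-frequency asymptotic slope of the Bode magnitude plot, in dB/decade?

-60 dB/decade

Each pole contributes −20 dB/decade at high frequency; each zero contributes +20 dB/decade.
Net: 0 zero(s) − 3 pole(s) → -60 dB/decade.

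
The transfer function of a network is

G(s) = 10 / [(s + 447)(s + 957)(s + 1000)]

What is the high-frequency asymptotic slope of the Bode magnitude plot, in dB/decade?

-60 dB/decade

Each pole contributes −20 dB/decade at high frequency; each zero contributes +20 dB/decade.
Net: 0 zero(s) − 3 pole(s) → -60 dB/decade.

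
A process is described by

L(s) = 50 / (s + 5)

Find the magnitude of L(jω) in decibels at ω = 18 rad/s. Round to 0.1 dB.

8.6 dB

At s = jω = j18:
pole (s+5): 5 + j18 → |·| = √(5²+18²) = √349 ≈ 18.682, ∠ = arctan(18/5) ≈ 74.48°
|L| = 50 / 18.682 ≈ 2.6764
Gain = 20 log₁₀(2.6764) ≈ 8.55 dB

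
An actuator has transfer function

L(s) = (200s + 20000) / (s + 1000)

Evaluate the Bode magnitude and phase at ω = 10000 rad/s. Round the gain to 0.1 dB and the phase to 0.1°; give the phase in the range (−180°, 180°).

46.0 dB, 5.1°

Substitute s = j10000:
Numerator: 200(j10000) + 20000 = 20000 + j2000000
Denominator: (j10000) + 1000 = 1000 + j10000
|N| = √(20000² + 2000000²) ≈ 2.0001e+06, ∠N ≈ 89.43°
|D| = √(1000² + 10000²) ≈ 10050, ∠D ≈ 84.29°
|L| = 2.0001e+06 / 10050 ≈ 199.01
Gain = 20 log₁₀(199.01) ≈ 45.98 dB
∠L = 89.43° − 84.29° = 5.14°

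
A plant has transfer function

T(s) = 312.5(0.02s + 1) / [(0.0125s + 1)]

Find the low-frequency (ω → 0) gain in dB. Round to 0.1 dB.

T(0) = 312.5 · 1 / 1 = 312.5
20 log₁₀(312.5) ≈ 49.90 dB

49.9 dB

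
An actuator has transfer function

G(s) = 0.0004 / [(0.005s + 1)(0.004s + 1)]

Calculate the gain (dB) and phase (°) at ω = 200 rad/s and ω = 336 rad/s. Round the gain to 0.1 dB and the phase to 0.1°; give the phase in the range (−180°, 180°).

At ω = 200 rad/s:
pole (1 + j200·0.005) = 1 + j1 → |·| ≈ 1.4142, ∠ ≈ 45.00°
pole (1 + j200·0.004) = 1 + j0.8 → |·| ≈ 1.2806, ∠ ≈ 38.66°
|G| = 0.0004 · 1 / (1.4142 · 1.2806) ≈ 0.00022087
Gain = 20 log₁₀(0.00022087) ≈ -73.12 dB
∠G = (0°) − (45.00° + 38.66°) = -83.66°

At ω = 336 rad/s:
pole (1 + j336·0.005) = 1 + j1.68 → |·| ≈ 1.9551, ∠ ≈ 59.24°
pole (1 + j336·0.004) = 1 + j1.344 → |·| ≈ 1.6752, ∠ ≈ 53.35°
|G| = 0.0004 · 1 / (1.9551 · 1.6752) ≈ 0.00012213
Gain = 20 log₁₀(0.00012213) ≈ -78.26 dB
∠G = (0°) − (59.24° + 53.35°) = -112.59°

ω = 200: -73.1 dB, -83.7°; ω = 336: -78.3 dB, -112.6°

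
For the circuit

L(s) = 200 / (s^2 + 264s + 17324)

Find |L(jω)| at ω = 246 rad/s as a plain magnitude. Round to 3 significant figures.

Substitute s = j246:
Numerator: 200 = 200 + j0
Denominator: (j246)^2 + 264(j246) + 17324 = -43192 + j64944
|N| = √(200² + 0²) ≈ 200, ∠N ≈ 0.00°
|D| = √(43192² + 64944²) ≈ 77995, ∠D ≈ 123.63°
|L| = 200 / 77995 ≈ 0.0025643

0.00256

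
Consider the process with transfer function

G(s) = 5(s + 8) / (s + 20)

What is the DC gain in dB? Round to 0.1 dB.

6.0 dB

G(0) = 5·8 / (20) = 2
20 log₁₀(2) ≈ 6.02 dB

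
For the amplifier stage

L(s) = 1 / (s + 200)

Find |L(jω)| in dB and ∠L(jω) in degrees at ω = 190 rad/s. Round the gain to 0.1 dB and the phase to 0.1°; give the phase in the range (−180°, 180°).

-48.8 dB, -43.5°

Substitute s = j190:
Numerator: 1 = 1 + j0
Denominator: (j190) + 200 = 200 + j190
|N| = √(1² + 0²) ≈ 1, ∠N ≈ 0.00°
|D| = √(200² + 190²) ≈ 275.86, ∠D ≈ 43.53°
|L| = 1 / 275.86 ≈ 0.003625
Gain = 20 log₁₀(0.003625) ≈ -48.81 dB
∠L = 0.00° − 43.53° = -43.53°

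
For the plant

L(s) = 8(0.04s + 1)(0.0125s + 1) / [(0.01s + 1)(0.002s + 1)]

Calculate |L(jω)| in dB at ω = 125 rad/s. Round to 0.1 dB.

At ω = 125 rad/s:
zero (1 + j125·0.04) = 1 + j5 → |·| ≈ 5.099, ∠ ≈ 78.69°
zero (1 + j125·0.0125) = 1 + j1.5625 → |·| ≈ 1.8551, ∠ ≈ 57.38°
pole (1 + j125·0.01) = 1 + j1.25 → |·| ≈ 1.6008, ∠ ≈ 51.34°
pole (1 + j125·0.002) = 1 + j0.25 → |·| ≈ 1.0308, ∠ ≈ 14.04°
|L| = 8 · 5.099 · 1.8551 / (1.6008 · 1.0308) ≈ 45.86
Gain = 20 log₁₀(45.86) ≈ 33.23 dB

33.2 dB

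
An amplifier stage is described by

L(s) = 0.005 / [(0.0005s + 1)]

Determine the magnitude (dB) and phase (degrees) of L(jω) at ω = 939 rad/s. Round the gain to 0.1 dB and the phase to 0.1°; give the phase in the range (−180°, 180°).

At ω = 939 rad/s:
pole (1 + j939·0.0005) = 1 + j0.4695 → |·| ≈ 1.1047, ∠ ≈ 25.15°
|L| = 0.005 · 1 / (1.1047) ≈ 0.0045261
Gain = 20 log₁₀(0.0045261) ≈ -46.89 dB
∠L = (0°) − (25.15°) = -25.15°

-46.9 dB, -25.2°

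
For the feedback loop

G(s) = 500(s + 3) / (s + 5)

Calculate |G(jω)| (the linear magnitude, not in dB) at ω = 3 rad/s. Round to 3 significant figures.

364

At s = jω = j3:
zero (s+3): 3 + j3 → |·| = √(3²+3²) = √18 ≈ 4.2426, ∠ = arctan(3/3) ≈ 45.00°
pole (s+5): 5 + j3 → |·| = √(5²+3²) = √34 ≈ 5.831, ∠ = arctan(3/5) ≈ 30.96°
|G| = 500 · 4.2426 / 5.831 ≈ 363.8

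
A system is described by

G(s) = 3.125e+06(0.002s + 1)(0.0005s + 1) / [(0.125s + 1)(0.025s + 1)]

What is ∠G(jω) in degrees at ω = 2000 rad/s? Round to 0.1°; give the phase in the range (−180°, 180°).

At ω = 2000 rad/s:
zero (1 + j2000·0.002) = 1 + j4 → |·| ≈ 4.1231, ∠ ≈ 75.96°
zero (1 + j2000·0.0005) = 1 + j1 → |·| ≈ 1.4142, ∠ ≈ 45.00°
pole (1 + j2000·0.125) = 1 + j250 → |·| ≈ 250, ∠ ≈ 89.77°
pole (1 + j2000·0.025) = 1 + j50 → |·| ≈ 50.01, ∠ ≈ 88.85°
∠G = (75.96° + 45.00°) − (89.77° + 88.85°) = -57.66°

-57.7°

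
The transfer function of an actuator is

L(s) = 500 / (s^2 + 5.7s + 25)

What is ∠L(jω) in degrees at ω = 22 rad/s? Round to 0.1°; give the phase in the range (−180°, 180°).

-164.7°

At s = jω = j22:
quadratic: (j22)² + 5.7·j22 + 25 = -459 + j125.4 → |·| ≈ 475.82, ∠ ≈ 164.72°
∠L = 0.00° − 164.72° = -164.72°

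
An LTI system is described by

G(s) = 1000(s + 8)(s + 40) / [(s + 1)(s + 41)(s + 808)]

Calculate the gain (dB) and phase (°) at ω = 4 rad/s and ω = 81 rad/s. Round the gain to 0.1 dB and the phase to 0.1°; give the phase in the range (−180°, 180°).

At s = jω = j4:
zero (s+8): 8 + j4 → |·| = √(8²+4²) = √80 ≈ 8.9443, ∠ = arctan(4/8) ≈ 26.57°
zero (s+40): 40 + j4 → |·| = √(40²+4²) = √1616 ≈ 40.2, ∠ = arctan(4/40) ≈ 5.71°
pole (s+1): 1 + j4 → |·| = √(1²+4²) = √17 ≈ 4.1231, ∠ = arctan(4/1) ≈ 75.96°
pole (s+41): 41 + j4 → |·| = √(41²+4²) = √1697 ≈ 41.195, ∠ = arctan(4/41) ≈ 5.57°
pole (s+808): 808 + j4 → |·| = √(808²+4²) = √652880 ≈ 808.01, ∠ = arctan(4/808) ≈ 0.28°
|G| = 1000 · 359.56 / 1.3724e+05 ≈ 2.6199
Gain = 20 log₁₀(2.6199) ≈ 8.37 dB
∠G = 32.28° − 81.81° = -49.53°

At s = jω = j81:
zero (s+8): 8 + j81 → |·| = √(8²+81²) = √6625 ≈ 81.394, ∠ = arctan(81/8) ≈ 84.36°
zero (s+40): 40 + j81 → |·| = √(40²+81²) = √8161 ≈ 90.338, ∠ = arctan(81/40) ≈ 63.72°
pole (s+1): 1 + j81 → |·| = √(1²+81²) = √6562 ≈ 81.006, ∠ = arctan(81/1) ≈ 89.29°
pole (s+41): 41 + j81 → |·| = √(41²+81²) = √8242 ≈ 90.785, ∠ = arctan(81/41) ≈ 63.15°
pole (s+808): 808 + j81 → |·| = √(808²+81²) = √659425 ≈ 812.05, ∠ = arctan(81/808) ≈ 5.72°
|G| = 1000 · 7353 / 5.9719e+06 ≈ 1.2313
Gain = 20 log₁₀(1.2313) ≈ 1.81 dB
∠G = 148.08° − 158.16° = -10.08°

ω = 4: 8.4 dB, -49.5°; ω = 81: 1.8 dB, -10.1°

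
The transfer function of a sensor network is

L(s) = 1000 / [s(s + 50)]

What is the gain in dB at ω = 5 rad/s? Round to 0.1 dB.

At s = jω = j5:
pole (s+50): 50 + j5 → |·| = √(50²+5²) = √2525 ≈ 50.249, ∠ = arctan(5/50) ≈ 5.71°
pole at origin: |s| = 5, ∠ = 90.00° (in denominator)
|L| = 1000 / 251.25 ≈ 3.9801
Gain = 20 log₁₀(3.9801) ≈ 12.00 dB

12.0 dB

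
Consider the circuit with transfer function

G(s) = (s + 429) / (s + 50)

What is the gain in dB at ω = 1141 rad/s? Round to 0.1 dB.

At s = jω = j1141:
zero (s+429): 429 + j1141 → |·| = √(429²+1141²) = √1485922 ≈ 1219, ∠ = arctan(1141/429) ≈ 69.39°
pole (s+50): 50 + j1141 → |·| = √(50²+1141²) = √1304381 ≈ 1142.1, ∠ = arctan(1141/50) ≈ 87.49°
|G| = 1 · 1219 / 1142.1 ≈ 1.0673
Gain = 20 log₁₀(1.0673) ≈ 0.57 dB

0.6 dB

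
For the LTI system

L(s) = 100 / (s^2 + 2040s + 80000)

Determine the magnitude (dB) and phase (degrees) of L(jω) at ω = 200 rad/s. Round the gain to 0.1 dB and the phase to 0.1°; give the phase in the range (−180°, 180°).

Substitute s = j200:
Numerator: 100 = 100 + j0
Denominator: (j200)^2 + 2040(j200) + 80000 = 40000 + j408000
|N| = √(100² + 0²) ≈ 100, ∠N ≈ 0.00°
|D| = √(40000² + 408000²) ≈ 4.0996e+05, ∠D ≈ 84.40°
|L| = 100 / 4.0996e+05 ≈ 0.00024393
Gain = 20 log₁₀(0.00024393) ≈ -72.25 dB
∠L = 0.00° − 84.40° = -84.40°

-72.3 dB, -84.4°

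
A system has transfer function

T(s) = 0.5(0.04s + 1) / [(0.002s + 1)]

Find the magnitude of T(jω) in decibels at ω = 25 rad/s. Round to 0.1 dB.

-3.0 dB

At ω = 25 rad/s:
zero (1 + j25·0.04) = 1 + j1 → |·| ≈ 1.4142, ∠ ≈ 45.00°
pole (1 + j25·0.002) = 1 + j0.05 → |·| ≈ 1.0012, ∠ ≈ 2.86°
|T| = 0.5 · 1.4142 / (1.0012) ≈ 0.70625
Gain = 20 log₁₀(0.70625) ≈ -3.02 dB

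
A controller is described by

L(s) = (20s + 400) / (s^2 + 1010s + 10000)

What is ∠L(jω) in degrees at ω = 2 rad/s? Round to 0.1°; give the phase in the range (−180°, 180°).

Substitute s = j2:
Numerator: 20(j2) + 400 = 400 + j40
Denominator: (j2)^2 + 1010(j2) + 10000 = 9996 + j2020
|N| = √(400² + 40²) ≈ 402, ∠N ≈ 5.71°
|D| = √(9996² + 2020²) ≈ 10198, ∠D ≈ 11.42°
∠L = 5.71° − 11.42° = -5.71°

-5.7°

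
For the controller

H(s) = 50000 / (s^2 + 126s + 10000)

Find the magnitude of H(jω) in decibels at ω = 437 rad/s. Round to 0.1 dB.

-11.6 dB

At s = jω = j437:
quadratic: (j437)² + 126·j437 + 10000 = -180969 + j55062 → |·| ≈ 1.8916e+05, ∠ ≈ 163.08°
|H| = 50000 / 1.8916e+05 ≈ 0.26433
Gain = 20 log₁₀(0.26433) ≈ -11.56 dB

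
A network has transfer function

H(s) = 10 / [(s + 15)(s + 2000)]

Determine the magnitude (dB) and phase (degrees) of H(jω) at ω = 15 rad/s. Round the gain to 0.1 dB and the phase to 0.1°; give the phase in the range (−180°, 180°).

-72.6 dB, -45.4°

At s = jω = j15:
pole (s+15): 15 + j15 → |·| = √(15²+15²) = √450 ≈ 21.213, ∠ = arctan(15/15) ≈ 45.00°
pole (s+2000): 2000 + j15 → |·| = √(2000²+15²) = √4000225 ≈ 2000.1, ∠ = arctan(15/2000) ≈ 0.43°
|H| = 10 / 42428 ≈ 0.00023569
Gain = 20 log₁₀(0.00023569) ≈ -72.55 dB
∠H = 0.00° − 45.43° = -45.43°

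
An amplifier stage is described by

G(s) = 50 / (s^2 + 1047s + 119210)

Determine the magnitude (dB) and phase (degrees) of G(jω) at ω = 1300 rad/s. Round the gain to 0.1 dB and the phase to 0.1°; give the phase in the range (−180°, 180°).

Substitute s = j1300:
Numerator: 50 = 50 + j0
Denominator: (j1300)^2 + 1047(j1300) + 119210 = -1570790 + j1361100
|N| = √(50² + 0²) ≈ 50, ∠N ≈ 0.00°
|D| = √(1570790² + 1361100²) ≈ 2.0785e+06, ∠D ≈ 139.09°
|G| = 50 / 2.0785e+06 ≈ 2.4056e-05
Gain = 20 log₁₀(2.4056e-05) ≈ -92.38 dB
∠G = 0.00° − 139.09° = -139.09°

-92.4 dB, -139.1°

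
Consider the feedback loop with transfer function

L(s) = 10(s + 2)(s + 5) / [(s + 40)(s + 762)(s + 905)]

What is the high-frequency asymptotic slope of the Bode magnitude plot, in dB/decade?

Each pole contributes −20 dB/decade at high frequency; each zero contributes +20 dB/decade.
Net: 2 zero(s) − 3 pole(s) → -20 dB/decade.

-20 dB/decade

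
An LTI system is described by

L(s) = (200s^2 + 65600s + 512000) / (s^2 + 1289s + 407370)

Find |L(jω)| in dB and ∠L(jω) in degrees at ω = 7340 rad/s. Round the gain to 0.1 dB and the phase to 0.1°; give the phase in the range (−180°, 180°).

46.0 dB, 7.5°

Substitute s = j7340:
Numerator: 200(j7340)^2 + 65600(j7340) + 512000 = -10774608000 + j481504000
Denominator: (j7340)^2 + 1289(j7340) + 407370 = -53468230 + j9461260
|N| = √(10774608000² + 481504000²) ≈ 1.0785e+10, ∠N ≈ 177.44°
|D| = √(53468230² + 9461260²) ≈ 5.4299e+07, ∠D ≈ 169.97°
|L| = 1.0785e+10 / 5.4299e+07 ≈ 198.62
Gain = 20 log₁₀(198.62) ≈ 45.96 dB
∠L = 177.44° − 169.97° = 7.47°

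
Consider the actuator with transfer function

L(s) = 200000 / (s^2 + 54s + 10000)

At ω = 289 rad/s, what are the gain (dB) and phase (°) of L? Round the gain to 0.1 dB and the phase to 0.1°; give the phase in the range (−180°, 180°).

8.5 dB, -168.0°

At s = jω = j289:
quadratic: (j289)² + 54·j289 + 10000 = -73521 + j15606 → |·| ≈ 75159, ∠ ≈ 168.02°
|L| = 200000 / 75159 ≈ 2.661
Gain = 20 log₁₀(2.661) ≈ 8.50 dB
∠L = 0.00° − 168.02° = -168.02°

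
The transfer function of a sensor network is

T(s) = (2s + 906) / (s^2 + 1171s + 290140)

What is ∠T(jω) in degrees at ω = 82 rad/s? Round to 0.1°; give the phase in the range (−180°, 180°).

Substitute s = j82:
Numerator: 2(j82) + 906 = 906 + j164
Denominator: (j82)^2 + 1171(j82) + 290140 = 283416 + j96022
|N| = √(906² + 164²) ≈ 920.72, ∠N ≈ 10.26°
|D| = √(283416² + 96022²) ≈ 2.9924e+05, ∠D ≈ 18.72°
∠T = 10.26° − 18.72° = -8.46°

-8.5°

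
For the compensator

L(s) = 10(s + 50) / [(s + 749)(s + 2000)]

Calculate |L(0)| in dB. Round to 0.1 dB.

-69.5 dB

L(0) = 10·50 / (749·2000) ≈ 0.00033378
20 log₁₀(0.00033378) ≈ -69.53 dB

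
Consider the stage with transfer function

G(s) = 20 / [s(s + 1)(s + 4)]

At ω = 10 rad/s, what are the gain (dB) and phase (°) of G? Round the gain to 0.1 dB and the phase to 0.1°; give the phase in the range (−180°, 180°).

At s = jω = j10:
pole (s+1): 1 + j10 → |·| = √(1²+10²) = √101 ≈ 10.05, ∠ = arctan(10/1) ≈ 84.29°
pole (s+4): 4 + j10 → |·| = √(4²+10²) = √116 ≈ 10.77, ∠ = arctan(10/4) ≈ 68.20°
pole at origin: |s| = 10, ∠ = 90.00° (in denominator)
|G| = 20 / 1082.4 ≈ 0.018477
Gain = 20 log₁₀(0.018477) ≈ -34.67 dB
∠G = 0.00° − 242.49° = -242.49° ≡ 117.51° (principal value)

-34.7 dB, 117.5°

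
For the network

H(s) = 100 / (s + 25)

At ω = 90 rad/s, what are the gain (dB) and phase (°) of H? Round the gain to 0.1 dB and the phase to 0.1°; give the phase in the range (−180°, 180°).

0.6 dB, -74.5°

At s = jω = j90:
pole (s+25): 25 + j90 → |·| = √(25²+90²) = √8725 ≈ 93.408, ∠ = arctan(90/25) ≈ 74.48°
|H| = 100 / 93.408 ≈ 1.0706
Gain = 20 log₁₀(1.0706) ≈ 0.59 dB
∠H = 0.00° − 74.48° = -74.48°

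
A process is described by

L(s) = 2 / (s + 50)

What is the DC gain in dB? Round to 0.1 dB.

-28.0 dB

L(0) = 2 / (50) = 0.04
20 log₁₀(0.04) ≈ -27.96 dB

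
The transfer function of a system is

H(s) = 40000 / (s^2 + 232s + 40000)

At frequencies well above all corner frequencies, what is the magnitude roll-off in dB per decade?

-40 dB/decade

Each pole contributes −20 dB/decade at high frequency; each zero contributes +20 dB/decade.
Net: 0 zero(s) − 2 pole(s) → -40 dB/decade.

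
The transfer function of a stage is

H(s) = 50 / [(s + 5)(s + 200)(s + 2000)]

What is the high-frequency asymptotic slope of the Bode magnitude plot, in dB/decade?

Each pole contributes −20 dB/decade at high frequency; each zero contributes +20 dB/decade.
Net: 0 zero(s) − 3 pole(s) → -60 dB/decade.

-60 dB/decade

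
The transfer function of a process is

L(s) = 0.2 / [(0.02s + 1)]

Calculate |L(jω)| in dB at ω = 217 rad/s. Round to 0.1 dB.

-27.0 dB

At ω = 217 rad/s:
pole (1 + j217·0.02) = 1 + j4.34 → |·| ≈ 4.4537, ∠ ≈ 77.02°
|L| = 0.2 · 1 / (4.4537) ≈ 0.044906
Gain = 20 log₁₀(0.044906) ≈ -26.95 dB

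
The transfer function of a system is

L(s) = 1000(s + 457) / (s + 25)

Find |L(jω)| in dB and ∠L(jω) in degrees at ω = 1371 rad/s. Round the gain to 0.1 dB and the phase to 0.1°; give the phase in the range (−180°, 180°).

60.5 dB, -17.4°

At s = jω = j1371:
zero (s+457): 457 + j1371 → |·| = √(457²+1371²) = √2088490 ≈ 1445.2, ∠ = arctan(1371/457) ≈ 71.57°
pole (s+25): 25 + j1371 → |·| = √(25²+1371²) = √1880266 ≈ 1371.2, ∠ = arctan(1371/25) ≈ 88.96°
|L| = 1000 · 1445.2 / 1371.2 ≈ 1054
Gain = 20 log₁₀(1054) ≈ 60.46 dB
∠L = 71.57° − 88.96° = -17.39°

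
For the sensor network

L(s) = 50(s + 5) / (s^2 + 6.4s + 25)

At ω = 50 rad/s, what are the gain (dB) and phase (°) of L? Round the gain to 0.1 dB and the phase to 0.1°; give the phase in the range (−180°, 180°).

0.1 dB, -88.3°

At s = jω = j50:
zero (s+5): 5 + j50 → |·| = √(5²+50²) = √2525 ≈ 50.249, ∠ = arctan(50/5) ≈ 84.29°
quadratic: (j50)² + 6.4·j50 + 25 = -2475 + j320 → |·| ≈ 2495.6, ∠ ≈ 172.63°
|L| = 50 · 50.249 / 2495.6 ≈ 1.0068
Gain = 20 log₁₀(1.0068) ≈ 0.06 dB
∠L = 84.29° − 172.63° = -88.34°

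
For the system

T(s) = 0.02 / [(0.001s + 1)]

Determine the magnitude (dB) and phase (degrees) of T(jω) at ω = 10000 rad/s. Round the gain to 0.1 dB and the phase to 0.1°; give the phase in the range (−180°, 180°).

-54.0 dB, -84.3°

At ω = 10000 rad/s:
pole (1 + j10000·0.001) = 1 + j10 → |·| ≈ 10.05, ∠ ≈ 84.29°
|T| = 0.02 · 1 / (10.05) ≈ 0.00199
Gain = 20 log₁₀(0.00199) ≈ -54.02 dB
∠T = (0°) − (84.29°) = -84.29°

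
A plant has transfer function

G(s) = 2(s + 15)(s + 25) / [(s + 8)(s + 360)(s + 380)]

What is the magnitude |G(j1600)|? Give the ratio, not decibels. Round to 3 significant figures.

0.00119

At s = jω = j1600:
zero (s+15): 15 + j1600 → |·| = √(15²+1600²) = √2560225 ≈ 1600.1, ∠ = arctan(1600/15) ≈ 89.46°
zero (s+25): 25 + j1600 → |·| = √(25²+1600²) = √2560625 ≈ 1600.2, ∠ = arctan(1600/25) ≈ 89.10°
pole (s+8): 8 + j1600 → |·| = √(8²+1600²) = √2560064 ≈ 1600, ∠ = arctan(1600/8) ≈ 89.71°
pole (s+360): 360 + j1600 → |·| = √(360²+1600²) = √2689600 ≈ 1640, ∠ = arctan(1600/360) ≈ 77.32°
pole (s+380): 380 + j1600 → |·| = √(380²+1600²) = √2704400 ≈ 1644.5, ∠ = arctan(1600/380) ≈ 76.64°
|G| = 2 · 2.5605e+06 / 4.3152e+09 ≈ 0.0011867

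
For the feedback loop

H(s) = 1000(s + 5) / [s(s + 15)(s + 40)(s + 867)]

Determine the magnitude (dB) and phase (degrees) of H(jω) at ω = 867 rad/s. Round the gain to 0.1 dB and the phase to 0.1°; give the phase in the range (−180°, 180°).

At s = jω = j867:
zero (s+5): 5 + j867 → |·| = √(5²+867²) = √751714 ≈ 867.01, ∠ = arctan(867/5) ≈ 89.67°
pole (s+15): 15 + j867 → |·| = √(15²+867²) = √751914 ≈ 867.13, ∠ = arctan(867/15) ≈ 89.01°
pole (s+40): 40 + j867 → |·| = √(40²+867²) = √753289 ≈ 867.92, ∠ = arctan(867/40) ≈ 87.36°
pole (s+867): 867 + j867 → |·| = √(867²+867²) = √1503378 ≈ 1226.1, ∠ = arctan(867/867) ≈ 45.00°
pole at origin: |s| = 867, ∠ = 90.00° (in denominator)
|H| = 1000 · 867.01 / 8.0003e+11 ≈ 1.0837e-06
Gain = 20 log₁₀(1.0837e-06) ≈ -119.30 dB
∠H = 89.67° − 311.37° = -221.70° ≡ 138.30° (principal value)

-119.3 dB, 138.3°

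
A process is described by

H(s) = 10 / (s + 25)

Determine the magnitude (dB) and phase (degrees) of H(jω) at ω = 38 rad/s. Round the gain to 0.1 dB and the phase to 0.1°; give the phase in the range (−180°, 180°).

Substitute s = j38:
Numerator: 10 = 10 + j0
Denominator: (j38) + 25 = 25 + j38
|N| = √(10² + 0²) ≈ 10, ∠N ≈ 0.00°
|D| = √(25² + 38²) ≈ 45.486, ∠D ≈ 56.66°
|H| = 10 / 45.486 ≈ 0.21985
Gain = 20 log₁₀(0.21985) ≈ -13.16 dB
∠H = 0.00° − 56.66° = -56.66°

-13.2 dB, -56.7°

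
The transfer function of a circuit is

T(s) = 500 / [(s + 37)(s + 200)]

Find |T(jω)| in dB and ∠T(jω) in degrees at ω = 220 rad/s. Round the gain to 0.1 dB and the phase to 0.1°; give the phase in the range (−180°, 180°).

-42.5 dB, -128.2°

At s = jω = j220:
pole (s+37): 37 + j220 → |·| = √(37²+220²) = √49769 ≈ 223.09, ∠ = arctan(220/37) ≈ 80.45°
pole (s+200): 200 + j220 → |·| = √(200²+220²) = √88400 ≈ 297.32, ∠ = arctan(220/200) ≈ 47.73°
|T| = 500 / 66329 ≈ 0.0075382
Gain = 20 log₁₀(0.0075382) ≈ -42.45 dB
∠T = 0.00° − 128.18° = -128.18°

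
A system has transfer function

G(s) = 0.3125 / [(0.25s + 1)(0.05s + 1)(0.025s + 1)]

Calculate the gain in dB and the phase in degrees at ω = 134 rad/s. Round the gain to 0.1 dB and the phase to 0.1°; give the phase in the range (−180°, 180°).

-68.1 dB, 116.8°

At ω = 134 rad/s:
pole (1 + j134·0.25) = 1 + j33.5 → |·| ≈ 33.515, ∠ ≈ 88.29°
pole (1 + j134·0.05) = 1 + j6.7 → |·| ≈ 6.7742, ∠ ≈ 81.51°
pole (1 + j134·0.025) = 1 + j3.35 → |·| ≈ 3.4961, ∠ ≈ 73.38°
|G| = 0.3125 · 1 / (33.515 · 6.7742 · 3.4961) ≈ 0.0003937
Gain = 20 log₁₀(0.0003937) ≈ -68.10 dB
∠G = (0°) − (88.29° + 81.51° + 73.38°) = -243.18° ≡ 116.82° (principal value)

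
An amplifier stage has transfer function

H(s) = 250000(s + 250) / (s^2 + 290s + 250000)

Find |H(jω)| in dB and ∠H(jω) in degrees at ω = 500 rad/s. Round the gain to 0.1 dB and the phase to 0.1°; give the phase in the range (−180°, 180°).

At s = jω = j500:
zero (s+250): 250 + j500 → |·| = √(250²+500²) = √312500 ≈ 559.02, ∠ = arctan(500/250) ≈ 63.43°
quadratic: (j500)² + 290·j500 + 250000 = 0 + j145000 → |·| ≈ 1.45e+05, ∠ ≈ 90.00°
|H| = 250000 · 559.02 / 1.45e+05 ≈ 963.83
Gain = 20 log₁₀(963.83) ≈ 59.68 dB
∠H = 63.43° − 90.00° = -26.57°

59.7 dB, -26.6°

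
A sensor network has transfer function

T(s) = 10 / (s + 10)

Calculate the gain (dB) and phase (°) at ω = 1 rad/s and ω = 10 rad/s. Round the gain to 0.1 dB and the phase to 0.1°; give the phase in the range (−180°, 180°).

ω = 1: -0.0 dB, -5.7°; ω = 10: -3.0 dB, -45.0°

At s = jω = j1:
pole (s+10): 10 + j1 → |·| = √(10²+1²) = √101 ≈ 10.05, ∠ = arctan(1/10) ≈ 5.71°
|T| = 10 / 10.05 ≈ 0.99502
Gain = 20 log₁₀(0.99502) ≈ -0.04 dB
∠T = 0.00° − 5.71° = -5.71°

At s = jω = j10:
pole (s+10): 10 + j10 → |·| = √(10²+10²) = √200 ≈ 14.142, ∠ = arctan(10/10) ≈ 45.00°
|T| = 10 / 14.142 ≈ 0.70711
Gain = 20 log₁₀(0.70711) ≈ -3.01 dB
∠T = 0.00° − 45.00° = -45.00°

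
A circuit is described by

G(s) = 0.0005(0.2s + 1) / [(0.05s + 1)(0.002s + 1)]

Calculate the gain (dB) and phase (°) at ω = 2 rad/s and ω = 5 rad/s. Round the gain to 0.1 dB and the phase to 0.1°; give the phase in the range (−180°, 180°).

At ω = 2 rad/s:
zero (1 + j2·0.2) = 1 + j0.4 → |·| ≈ 1.077, ∠ ≈ 21.80°
pole (1 + j2·0.05) = 1 + j0.1 → |·| ≈ 1.005, ∠ ≈ 5.71°
pole (1 + j2·0.002) = 1 + j0.004 → |·| ≈ 1, ∠ ≈ 0.23°
|G| = 0.0005 · 1.077 / (1.005 · 1) ≈ 0.00053582
Gain = 20 log₁₀(0.00053582) ≈ -65.42 dB
∠G = (21.80°) − (5.71° + 0.23°) = 15.86°

At ω = 5 rad/s:
zero (1 + j5·0.2) = 1 + j1 → |·| ≈ 1.4142, ∠ ≈ 45.00°
pole (1 + j5·0.05) = 1 + j0.25 → |·| ≈ 1.0308, ∠ ≈ 14.04°
pole (1 + j5·0.002) = 1 + j0.01 → |·| ≈ 1, ∠ ≈ 0.57°
|G| = 0.0005 · 1.4142 / (1.0308 · 1) ≈ 0.00068597
Gain = 20 log₁₀(0.00068597) ≈ -63.27 dB
∠G = (45.00°) − (14.04° + 0.57°) = 30.39°

ω = 2: -65.4 dB, 15.9°; ω = 5: -63.3 dB, 30.4°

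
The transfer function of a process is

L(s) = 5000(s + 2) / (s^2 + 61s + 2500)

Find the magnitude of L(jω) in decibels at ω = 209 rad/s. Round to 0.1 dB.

At s = jω = j209:
zero (s+2): 2 + j209 → |·| = √(2²+209²) = √43685 ≈ 209.01, ∠ = arctan(209/2) ≈ 89.45°
quadratic: (j209)² + 61·j209 + 2500 = -41181 + j12749 → |·| ≈ 43109, ∠ ≈ 162.80°
|L| = 5000 · 209.01 / 43109 ≈ 24.242
Gain = 20 log₁₀(24.242) ≈ 27.69 dB

27.7 dB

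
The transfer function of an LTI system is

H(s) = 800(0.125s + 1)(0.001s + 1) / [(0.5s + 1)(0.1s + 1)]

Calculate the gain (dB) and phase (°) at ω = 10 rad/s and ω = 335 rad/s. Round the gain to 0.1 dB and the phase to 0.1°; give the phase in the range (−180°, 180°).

At ω = 10 rad/s:
zero (1 + j10·0.125) = 1 + j1.25 → |·| ≈ 1.6008, ∠ ≈ 51.34°
zero (1 + j10·0.001) = 1 + j0.01 → |·| ≈ 1, ∠ ≈ 0.57°
pole (1 + j10·0.5) = 1 + j5 → |·| ≈ 5.099, ∠ ≈ 78.69°
pole (1 + j10·0.1) = 1 + j1 → |·| ≈ 1.4142, ∠ ≈ 45.00°
|H| = 800 · 1.6008 · 1 / (5.099 · 1.4142) ≈ 177.6
Gain = 20 log₁₀(177.6) ≈ 44.99 dB
∠H = (51.34° + 0.57°) − (78.69° + 45.00°) = -71.78°

At ω = 335 rad/s:
zero (1 + j335·0.125) = 1 + j41.875 → |·| ≈ 41.887, ∠ ≈ 88.63°
zero (1 + j335·0.001) = 1 + j0.335 → |·| ≈ 1.0546, ∠ ≈ 18.52°
pole (1 + j335·0.5) = 1 + j167.5 → |·| ≈ 167.5, ∠ ≈ 89.66°
pole (1 + j335·0.1) = 1 + j33.5 → |·| ≈ 33.515, ∠ ≈ 88.29°
|H| = 800 · 41.887 · 1.0546 / (167.5 · 33.515) ≈ 6.2951
Gain = 20 log₁₀(6.2951) ≈ 15.98 dB
∠H = (88.63° + 18.52°) − (89.66° + 88.29°) = -70.80°

ω = 10: 45.0 dB, -71.8°; ω = 335: 16.0 dB, -70.8°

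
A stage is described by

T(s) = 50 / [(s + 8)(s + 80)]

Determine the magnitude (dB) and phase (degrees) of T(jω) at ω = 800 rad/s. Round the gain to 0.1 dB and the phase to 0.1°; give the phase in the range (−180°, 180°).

-82.2 dB, -173.7°

At s = jω = j800:
pole (s+8): 8 + j800 → |·| = √(8²+800²) = √640064 ≈ 800.04, ∠ = arctan(800/8) ≈ 89.43°
pole (s+80): 80 + j800 → |·| = √(80²+800²) = √646400 ≈ 803.99, ∠ = arctan(800/80) ≈ 84.29°
|T| = 50 / 6.4322e+05 ≈ 7.7734e-05
Gain = 20 log₁₀(7.7734e-05) ≈ -82.19 dB
∠T = 0.00° − 173.72° = -173.72°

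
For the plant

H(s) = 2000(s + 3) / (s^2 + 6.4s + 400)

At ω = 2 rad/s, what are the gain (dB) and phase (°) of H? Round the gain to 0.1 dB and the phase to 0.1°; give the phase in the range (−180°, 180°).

At s = jω = j2:
zero (s+3): 3 + j2 → |·| = √(3²+2²) = √13 ≈ 3.6056, ∠ = arctan(2/3) ≈ 33.69°
quadratic: (j2)² + 6.4·j2 + 400 = 396 + j12.8 → |·| ≈ 396.21, ∠ ≈ 1.85°
|H| = 2000 · 3.6056 / 396.21 ≈ 18.2
Gain = 20 log₁₀(18.2) ≈ 25.20 dB
∠H = 33.69° − 1.85° = 31.84°

25.2 dB, 31.8°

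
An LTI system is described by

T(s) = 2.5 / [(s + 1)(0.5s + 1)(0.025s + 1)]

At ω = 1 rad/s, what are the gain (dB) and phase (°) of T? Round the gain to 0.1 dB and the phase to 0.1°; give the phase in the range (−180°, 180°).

4.0 dB, -73.0°

At ω = 1 rad/s:
pole (1 + j1·1) = 1 + j1 → |·| ≈ 1.4142, ∠ ≈ 45.00°
pole (1 + j1·0.5) = 1 + j0.5 → |·| ≈ 1.118, ∠ ≈ 26.57°
pole (1 + j1·0.025) = 1 + j0.025 → |·| ≈ 1.0003, ∠ ≈ 1.43°
|T| = 2.5 · 1 / (1.4142 · 1.118 · 1.0003) ≈ 1.5807
Gain = 20 log₁₀(1.5807) ≈ 3.98 dB
∠T = (0°) − (45.00° + 26.57° + 1.43°) = -73.00°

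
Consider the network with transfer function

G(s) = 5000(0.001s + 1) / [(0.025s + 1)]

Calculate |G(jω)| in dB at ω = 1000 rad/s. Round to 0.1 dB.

49.0 dB

At ω = 1000 rad/s:
zero (1 + j1000·0.001) = 1 + j1 → |·| ≈ 1.4142, ∠ ≈ 45.00°
pole (1 + j1000·0.025) = 1 + j25 → |·| ≈ 25.02, ∠ ≈ 87.71°
|G| = 5000 · 1.4142 / (25.02) ≈ 282.61
Gain = 20 log₁₀(282.61) ≈ 49.02 dB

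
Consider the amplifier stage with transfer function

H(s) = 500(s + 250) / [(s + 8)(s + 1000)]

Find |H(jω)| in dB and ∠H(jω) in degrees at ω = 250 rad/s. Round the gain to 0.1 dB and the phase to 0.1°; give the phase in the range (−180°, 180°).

-3.3 dB, -57.2°

At s = jω = j250:
zero (s+250): 250 + j250 → |·| = √(250²+250²) = √125000 ≈ 353.55, ∠ = arctan(250/250) ≈ 45.00°
pole (s+8): 8 + j250 → |·| = √(8²+250²) = √62564 ≈ 250.13, ∠ = arctan(250/8) ≈ 88.17°
pole (s+1000): 1000 + j250 → |·| = √(1000²+250²) = √1062500 ≈ 1030.8, ∠ = arctan(250/1000) ≈ 14.04°
|H| = 500 · 353.55 / 2.5783e+05 ≈ 0.68563
Gain = 20 log₁₀(0.68563) ≈ -3.28 dB
∠H = 45.00° − 102.21° = -57.21°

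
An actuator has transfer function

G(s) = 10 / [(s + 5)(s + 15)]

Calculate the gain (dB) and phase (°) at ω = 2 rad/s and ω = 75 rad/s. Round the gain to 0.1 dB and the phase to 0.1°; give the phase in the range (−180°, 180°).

At s = jω = j2:
pole (s+5): 5 + j2 → |·| = √(5²+2²) = √29 ≈ 5.3852, ∠ = arctan(2/5) ≈ 21.80°
pole (s+15): 15 + j2 → |·| = √(15²+2²) = √229 ≈ 15.133, ∠ = arctan(2/15) ≈ 7.59°
|G| = 10 / 81.494 ≈ 0.12271
Gain = 20 log₁₀(0.12271) ≈ -18.22 dB
∠G = 0.00° − 29.39° = -29.39°

At s = jω = j75:
pole (s+5): 5 + j75 → |·| = √(5²+75²) = √5650 ≈ 75.166, ∠ = arctan(75/5) ≈ 86.19°
pole (s+15): 15 + j75 → |·| = √(15²+75²) = √5850 ≈ 76.485, ∠ = arctan(75/15) ≈ 78.69°
|G| = 10 / 5749.1 ≈ 0.0017394
Gain = 20 log₁₀(0.0017394) ≈ -55.19 dB
∠G = 0.00° − 164.88° = -164.88°

ω = 2: -18.2 dB, -29.4°; ω = 75: -55.2 dB, -164.9°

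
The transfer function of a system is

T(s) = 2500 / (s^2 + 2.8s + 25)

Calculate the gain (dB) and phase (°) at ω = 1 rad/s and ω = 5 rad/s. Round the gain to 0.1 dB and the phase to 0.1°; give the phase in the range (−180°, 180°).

ω = 1: 40.3 dB, -6.7°; ω = 5: 45.0 dB, -90.0°

At s = jω = j1:
quadratic: (j1)² + 2.8·j1 + 25 = 24 + j2.8 → |·| ≈ 24.163, ∠ ≈ 6.65°
|T| = 2500 / 24.163 ≈ 103.46
Gain = 20 log₁₀(103.46) ≈ 40.30 dB
∠T = 0.00° − 6.65° = -6.65°

At s = jω = j5:
quadratic: (j5)² + 2.8·j5 + 25 = 0 + j14 → |·| ≈ 14, ∠ ≈ 90.00°
|T| = 2500 / 14 ≈ 178.57
Gain = 20 log₁₀(178.57) ≈ 45.04 dB
∠T = 0.00° − 90.00° = -90.00°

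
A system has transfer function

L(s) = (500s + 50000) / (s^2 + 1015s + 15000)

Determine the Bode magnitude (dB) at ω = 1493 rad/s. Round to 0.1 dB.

-11.1 dB

Substitute s = j1493:
Numerator: 500(j1493) + 50000 = 50000 + j746500
Denominator: (j1493)^2 + 1015(j1493) + 15000 = -2214049 + j1515395
|N| = √(50000² + 746500²) ≈ 7.4817e+05, ∠N ≈ 86.17°
|D| = √(2214049² + 1515395²) ≈ 2.683e+06, ∠D ≈ 145.61°
|L| = 7.4817e+05 / 2.683e+06 ≈ 0.27886
Gain = 20 log₁₀(0.27886) ≈ -11.09 dB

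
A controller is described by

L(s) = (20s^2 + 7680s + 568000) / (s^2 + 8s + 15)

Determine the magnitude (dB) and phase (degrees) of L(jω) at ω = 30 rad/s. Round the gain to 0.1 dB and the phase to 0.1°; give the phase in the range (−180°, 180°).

56.3 dB, -142.1°

Substitute s = j30:
Numerator: 20(j30)^2 + 7680(j30) + 568000 = 550000 + j230400
Denominator: (j30)^2 + 8(j30) + 15 = -885 + j240
|N| = √(550000² + 230400²) ≈ 5.9631e+05, ∠N ≈ 22.73°
|D| = √(885² + 240²) ≈ 916.97, ∠D ≈ 164.83°
|L| = 5.9631e+05 / 916.97 ≈ 650.3
Gain = 20 log₁₀(650.3) ≈ 56.26 dB
∠L = 22.73° − 164.83° = -142.10°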